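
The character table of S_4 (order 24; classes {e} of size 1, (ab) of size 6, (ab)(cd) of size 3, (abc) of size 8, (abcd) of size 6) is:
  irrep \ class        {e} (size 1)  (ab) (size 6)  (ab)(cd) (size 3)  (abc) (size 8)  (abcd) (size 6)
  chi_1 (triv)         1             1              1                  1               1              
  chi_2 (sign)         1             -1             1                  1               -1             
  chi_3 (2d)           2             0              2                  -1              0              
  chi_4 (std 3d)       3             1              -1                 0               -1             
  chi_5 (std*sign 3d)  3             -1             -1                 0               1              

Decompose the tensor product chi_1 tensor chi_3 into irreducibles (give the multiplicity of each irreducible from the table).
chi_1 tensor chi_3 = chi_3 (all other irreducibles have multiplicity 0).

Justification: The character of a tensor product is the pointwise product (chi_1 * chi_3)(C) = chi_1(C) * chi_3(C):
  {e}: (1)*(2), (ab): (1)*(0), (ab)(cd): (1)*(2), (abc): (1)*(-1), (abcd): (1)*(0)
so (chi_1 * chi_3) takes values
  {e} -> 2, (ab) -> 0, (ab)(cd) -> 2, (abc) -> -1, (abcd) -> 0.
Now take the inner product of this character with each irreducible chi from the table, <chi_1*chi_3, chi> = (1/24) sum_C |C| (chi_1*chi_3)(C) conj(chi(C)):
  <chi_1*chi_3, chi_1> = (1/24)[1*(2)*conj(1) + 6*(0)*conj(1) + 3*(2)*conj(1) + 8*(-1)*conj(1) + 6*(0)*conj(1)]
      = (1/24)[(2) + (0) + (6) + (-8) + (0)] = 0/24 = 0
  <chi_1*chi_3, chi_2> = (1/24)[1*(2)*conj(1) + 6*(0)*conj(-1) + 3*(2)*conj(1) + 8*(-1)*conj(1) + 6*(0)*conj(-1)]
      = (1/24)[(2) + (0) + (6) + (-8) + (0)] = 0/24 = 0
  <chi_1*chi_3, chi_3> = (1/24)[1*(2)*conj(2) + 6*(0)*conj(0) + 3*(2)*conj(2) + 8*(-1)*conj(-1) + 6*(0)*conj(0)]
      = (1/24)[(4) + (0) + (12) + (8) + (0)] = 24/24 = 1
  <chi_1*chi_3, chi_4> = (1/24)[1*(2)*conj(3) + 6*(0)*conj(1) + 3*(2)*conj(-1) + 8*(-1)*conj(0) + 6*(0)*conj(-1)]
      = (1/24)[(6) + (0) + (-6) + (0) + (0)] = 0/24 = 0
  <chi_1*chi_3, chi_5> = (1/24)[1*(2)*conj(3) + 6*(0)*conj(-1) + 3*(2)*conj(-1) + 8*(-1)*conj(0) + 6*(0)*conj(1)]
      = (1/24)[(6) + (0) + (-6) + (0) + (0)] = 0/24 = 0
Hence the multiplicities are chi_3: 1. Dimension check: dim(chi_1)*dim(chi_3) = 1*2 = 2 and sum (mult * dim) = 1*2 = 2.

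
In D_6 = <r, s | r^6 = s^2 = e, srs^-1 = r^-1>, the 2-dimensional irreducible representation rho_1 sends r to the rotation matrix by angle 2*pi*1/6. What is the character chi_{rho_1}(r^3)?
chi_{rho_1}(r^3) = 2*cos(2*pi*1*3/6) = -2

Details: rho_1(r^3) is rotation by angle 2*pi*1*3/6, whose trace is 2*cos(2*pi*1*3/6) = -2.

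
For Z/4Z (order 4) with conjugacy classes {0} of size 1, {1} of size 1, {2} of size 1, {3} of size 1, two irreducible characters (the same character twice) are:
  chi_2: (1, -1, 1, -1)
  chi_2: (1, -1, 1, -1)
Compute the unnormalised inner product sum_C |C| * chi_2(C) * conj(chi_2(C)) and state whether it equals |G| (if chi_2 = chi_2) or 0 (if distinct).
Sum = 4 = |G| = 4; so <chi_2, chi_2> = 1 (norm-1 confirms irreducibility).

Working: Compute term by term over conjugacy classes (|C| * chi_2(C) * conj(chi_2(C))):
  1*(1)*conj(1) + 1*(-1)*conj(-1) + 1*(1)*conj(1) + 1*(-1)*conj(-1)
  = (1) + (1) + (1) + (1)
  = 4.
(Exp terms are combined using exp(i*s)*conj(exp(i*t)) = exp(i*(s-t)), and sums of them are collapsed using the identity that for every m > 1 the m distinct m-th roots of unity sum to 0, e.g. 1 + exp(2*I*pi/3) + exp(-2*I*pi/3) = 0.)
Dividing by |G| = 4 gives 4/4 = 1, matching the row-orthogonality relation <chi_2, chi_2> = [chi_2 = chi_2].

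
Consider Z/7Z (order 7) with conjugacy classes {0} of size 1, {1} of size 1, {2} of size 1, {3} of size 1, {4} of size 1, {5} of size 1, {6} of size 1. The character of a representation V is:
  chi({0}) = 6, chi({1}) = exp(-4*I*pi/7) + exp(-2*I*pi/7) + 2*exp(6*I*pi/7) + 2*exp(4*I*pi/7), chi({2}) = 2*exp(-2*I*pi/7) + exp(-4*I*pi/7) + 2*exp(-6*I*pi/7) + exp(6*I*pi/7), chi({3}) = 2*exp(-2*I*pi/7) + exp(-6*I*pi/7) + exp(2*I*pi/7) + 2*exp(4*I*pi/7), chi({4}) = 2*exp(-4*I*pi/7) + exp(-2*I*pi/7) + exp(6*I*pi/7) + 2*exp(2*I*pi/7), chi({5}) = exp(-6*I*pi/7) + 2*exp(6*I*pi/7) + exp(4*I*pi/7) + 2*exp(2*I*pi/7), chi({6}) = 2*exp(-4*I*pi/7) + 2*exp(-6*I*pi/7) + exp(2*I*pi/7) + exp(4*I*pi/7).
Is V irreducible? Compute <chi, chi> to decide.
Not irreducible (reducible): <chi, chi> = 10 > 1.

Reasoning: <chi, chi> = (1/|G|) sum_C |C| * |chi(C)|^2 = (1/7)[1*|6|^2 + 1*|exp(-4*I*pi/7) + exp(-2*I*pi/7) + 2*exp(6*I*pi/7) + 2*exp(4*I*pi/7)|^2 + 1*|2*exp(-2*I*pi/7) + exp(-4*I*pi/7) + 2*exp(-6*I*pi/7) + exp(6*I*pi/7)|^2 + 1*|2*exp(-2*I*pi/7) + exp(-6*I*pi/7) + exp(2*I*pi/7) + 2*exp(4*I*pi/7)|^2 + 1*|2*exp(-4*I*pi/7) + exp(-2*I*pi/7) + exp(6*I*pi/7) + 2*exp(2*I*pi/7)|^2 + 1*|exp(-6*I*pi/7) + 2*exp(6*I*pi/7) + exp(4*I*pi/7) + 2*exp(2*I*pi/7)|^2 + 1*|2*exp(-4*I*pi/7) + 2*exp(-6*I*pi/7) + exp(2*I*pi/7) + exp(4*I*pi/7)|^2]
  = (1/7)[(36) + (10 + 5*exp(-2*I*pi/7) + 6*exp(-6*I*pi/7) + 2*exp(-4*I*pi/7) + 2*exp(4*I*pi/7) + 6*exp(6*I*pi/7) + 5*exp(2*I*pi/7)) + (10 + 5*exp(-4*I*pi/7) + 6*exp(-2*I*pi/7) + 2*exp(-6*I*pi/7) + 2*exp(6*I*pi/7) + 6*exp(2*I*pi/7) + 5*exp(4*I*pi/7)) + (10 + 6*exp(-4*I*pi/7) + 5*exp(-6*I*pi/7) + 2*exp(-2*I*pi/7) + 2*exp(2*I*pi/7) + 5*exp(6*I*pi/7) + 6*exp(4*I*pi/7)) + (10 + 6*exp(-4*I*pi/7) + 5*exp(-6*I*pi/7) + 2*exp(-2*I*pi/7) + 2*exp(2*I*pi/7) + 5*exp(6*I*pi/7) + 6*exp(4*I*pi/7)) + (10 + 5*exp(-4*I*pi/7) + 6*exp(-2*I*pi/7) + 2*exp(-6*I*pi/7) + 2*exp(6*I*pi/7) + 6*exp(2*I*pi/7) + 5*exp(4*I*pi/7)) + (10 + 5*exp(-2*I*pi/7) + 6*exp(-6*I*pi/7) + 2*exp(-4*I*pi/7) + 2*exp(4*I*pi/7) + 6*exp(6*I*pi/7) + 5*exp(2*I*pi/7))] = 70/7 = 10.
(Exp terms are combined using exp(i*s)*conj(exp(i*t)) = exp(i*(s-t)), and sums of them are collapsed using the identity that for every m > 1 the m distinct m-th roots of unity sum to 0, e.g. 1 + exp(2*I*pi/3) + exp(-2*I*pi/3) = 0.)
A character is irreducible iff <chi, chi> = 1, so this representation is reducible.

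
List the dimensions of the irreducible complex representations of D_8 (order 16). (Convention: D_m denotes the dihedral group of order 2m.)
Dimensions: 1, 1, 1, 1, 2, 2, 2

There are 7 irreducibles (= number of conjugacy classes). Their dimensions d_i satisfy sum d_i^2 = |G| = 16: 1 + 1 + 1 + 1 + 4 + 4 + 4 = 16.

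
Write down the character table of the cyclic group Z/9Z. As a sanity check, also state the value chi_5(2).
Character table of Z/9Z (irreps indexed chi_0,...,chi_8 with chi_k(m) = zeta_9^(k*m), zeta_9 = exp(2*pi*i/9)):
  irrep \ class  {0} (size 1)  {1} (size 1)    {2} (size 1)    {3} (size 1)    {4} (size 1)    {5} (size 1)    {6} (size 1)    {7} (size 1)    {8} (size 1)  
  chi_0          1             1               1               1               1               1               1               1               1             
  chi_1          1             exp(2*I*pi/9)   exp(4*I*pi/9)   exp(2*I*pi/3)   exp(8*I*pi/9)   exp(-8*I*pi/9)  exp(-2*I*pi/3)  exp(-4*I*pi/9)  exp(-2*I*pi/9)
  chi_2          1             exp(4*I*pi/9)   exp(8*I*pi/9)   exp(-2*I*pi/3)  exp(-2*I*pi/9)  exp(2*I*pi/9)   exp(2*I*pi/3)   exp(-8*I*pi/9)  exp(-4*I*pi/9)
  chi_3          1             exp(2*I*pi/3)   exp(-2*I*pi/3)  1               exp(2*I*pi/3)   exp(-2*I*pi/3)  1               exp(2*I*pi/3)   exp(-2*I*pi/3)
  chi_4          1             exp(8*I*pi/9)   exp(-2*I*pi/9)  exp(2*I*pi/3)   exp(-4*I*pi/9)  exp(4*I*pi/9)   exp(-2*I*pi/3)  exp(2*I*pi/9)   exp(-8*I*pi/9)
  chi_5          1             exp(-8*I*pi/9)  exp(2*I*pi/9)   exp(-2*I*pi/3)  exp(4*I*pi/9)   exp(-4*I*pi/9)  exp(2*I*pi/3)   exp(-2*I*pi/9)  exp(8*I*pi/9) 
  chi_6          1             exp(-2*I*pi/3)  exp(2*I*pi/3)   1               exp(-2*I*pi/3)  exp(2*I*pi/3)   1               exp(-2*I*pi/3)  exp(2*I*pi/3) 
  chi_7          1             exp(-4*I*pi/9)  exp(-8*I*pi/9)  exp(2*I*pi/3)   exp(2*I*pi/9)   exp(-2*I*pi/9)  exp(-2*I*pi/3)  exp(8*I*pi/9)   exp(4*I*pi/9) 
  chi_8          1             exp(-2*I*pi/9)  exp(-4*I*pi/9)  exp(-2*I*pi/3)  exp(-8*I*pi/9)  exp(8*I*pi/9)   exp(2*I*pi/3)   exp(4*I*pi/9)   exp(2*I*pi/9) 

Spot check: chi_5(2) = zeta_9^(5*2) = zeta_9^10 = exp(2*I*pi/9).

Explanation: Z/9Z is abelian, so all 9 irreducible complex representations are 1-dimensional. They are given by chi_k(m) = zeta_9^(k*m) for k = 0,...,8. Row orthogonality: sum_m chi_k(m) conj(chi_l(m)) = 9 * [k = l].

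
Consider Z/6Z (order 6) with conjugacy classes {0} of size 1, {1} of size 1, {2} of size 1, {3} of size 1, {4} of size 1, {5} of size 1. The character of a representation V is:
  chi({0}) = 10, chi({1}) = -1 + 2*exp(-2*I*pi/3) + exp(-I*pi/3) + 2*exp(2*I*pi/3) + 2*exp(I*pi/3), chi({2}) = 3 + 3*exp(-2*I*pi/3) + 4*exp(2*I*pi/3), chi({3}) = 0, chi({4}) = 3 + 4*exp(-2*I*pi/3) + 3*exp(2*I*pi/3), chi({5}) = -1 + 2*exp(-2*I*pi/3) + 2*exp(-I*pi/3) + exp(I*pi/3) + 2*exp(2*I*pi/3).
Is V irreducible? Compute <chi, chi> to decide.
Not irreducible (reducible): <chi, chi> = 18 > 1.

Proof sketch: <chi, chi> = (1/|G|) sum_C |C| * |chi(C)|^2 = (1/6)[1*|10|^2 + 1*|-1 + 2*exp(-2*I*pi/3) + exp(-I*pi/3) + 2*exp(2*I*pi/3) + 2*exp(I*pi/3)|^2 + 1*|3 + 3*exp(-2*I*pi/3) + 4*exp(2*I*pi/3)|^2 + 1*|0|^2 + 1*|3 + 4*exp(-2*I*pi/3) + 3*exp(2*I*pi/3)|^2 + 1*|-1 + 2*exp(-2*I*pi/3) + 2*exp(-I*pi/3) + exp(I*pi/3) + 2*exp(2*I*pi/3)|^2]
  = (1/6)[(100) + (3) + (1) + (0) + (1) + (3)] = 108/6 = 18.
(Exp terms are combined using exp(i*s)*conj(exp(i*t)) = exp(i*(s-t)), and sums of them are collapsed using the identity that for every m > 1 the m distinct m-th roots of unity sum to 0, e.g. 1 + exp(2*I*pi/3) + exp(-2*I*pi/3) = 0.)
A character is irreducible iff <chi, chi> = 1, so this representation is reducible.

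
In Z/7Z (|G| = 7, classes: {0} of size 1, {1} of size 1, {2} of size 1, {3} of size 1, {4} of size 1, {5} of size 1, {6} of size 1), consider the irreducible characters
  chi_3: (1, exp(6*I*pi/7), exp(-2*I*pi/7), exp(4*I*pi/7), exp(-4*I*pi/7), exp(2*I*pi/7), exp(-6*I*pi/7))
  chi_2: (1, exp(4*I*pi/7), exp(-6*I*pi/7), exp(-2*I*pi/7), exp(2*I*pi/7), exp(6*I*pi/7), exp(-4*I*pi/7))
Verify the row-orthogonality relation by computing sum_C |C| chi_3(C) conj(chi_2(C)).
Sum = 0; so <chi_3, chi_2> = 0 (distinct irreducibles are orthogonal).

Explanation: Compute term by term over conjugacy classes (|C| * chi_3(C) * conj(chi_2(C))):
  1*(1)*conj(1) + 1*(exp(6*I*pi/7))*conj(exp(4*I*pi/7)) + 1*(exp(-2*I*pi/7))*conj(exp(-6*I*pi/7)) + 1*(exp(4*I*pi/7))*conj(exp(-2*I*pi/7)) + 1*(exp(-4*I*pi/7))*conj(exp(2*I*pi/7)) + 1*(exp(2*I*pi/7))*conj(exp(6*I*pi/7)) + 1*(exp(-6*I*pi/7))*conj(exp(-4*I*pi/7))
  = (1) + (exp(2*I*pi/7)) + (exp(4*I*pi/7)) + (exp(6*I*pi/7)) + (exp(-6*I*pi/7)) + (exp(-4*I*pi/7)) + (exp(-2*I*pi/7))
  = 0.
(Exp terms are combined using exp(i*s)*conj(exp(i*t)) = exp(i*(s-t)), and sums of them are collapsed using the identity that for every m > 1 the m distinct m-th roots of unity sum to 0, e.g. 1 + exp(2*I*pi/3) + exp(-2*I*pi/3) = 0.)
Dividing by |G| = 7 gives 0/7 = 0, matching the row-orthogonality relation <chi_3, chi_2> = [chi_3 = chi_2].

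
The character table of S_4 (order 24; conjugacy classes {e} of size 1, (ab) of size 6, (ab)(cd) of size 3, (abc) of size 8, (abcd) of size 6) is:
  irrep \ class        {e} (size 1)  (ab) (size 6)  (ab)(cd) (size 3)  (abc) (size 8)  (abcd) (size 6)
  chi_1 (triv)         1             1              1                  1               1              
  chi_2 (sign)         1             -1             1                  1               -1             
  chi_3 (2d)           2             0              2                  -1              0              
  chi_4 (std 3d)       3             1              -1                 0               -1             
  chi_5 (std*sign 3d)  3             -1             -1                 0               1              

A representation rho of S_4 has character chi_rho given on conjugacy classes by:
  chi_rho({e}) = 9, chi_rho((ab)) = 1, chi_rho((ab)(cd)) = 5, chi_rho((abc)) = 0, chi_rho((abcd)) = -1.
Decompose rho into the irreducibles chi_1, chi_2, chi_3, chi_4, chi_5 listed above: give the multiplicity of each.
Multiplicities: chi_1: 1, chi_2: 1, chi_3: 2, chi_4: 1, chi_5: 0.

Argument: Use <chi_rho, chi> = (1/|G|) sum_C |C| * chi_rho(C) * conj(chi(C)) with |G| = 24 for each irreducible chi in the table:
  <chi_rho, chi_1> = (1/24)[1*(9)*conj(1) + 6*(1)*conj(1) + 3*(5)*conj(1) + 8*(0)*conj(1) + 6*(-1)*conj(1)]
      = (1/24)[(9) + (6) + (15) + (0) + (-6)] = 24/24 = 1
  <chi_rho, chi_2> = (1/24)[1*(9)*conj(1) + 6*(1)*conj(-1) + 3*(5)*conj(1) + 8*(0)*conj(1) + 6*(-1)*conj(-1)]
      = (1/24)[(9) + (-6) + (15) + (0) + (6)] = 24/24 = 1
  <chi_rho, chi_3> = (1/24)[1*(9)*conj(2) + 6*(1)*conj(0) + 3*(5)*conj(2) + 8*(0)*conj(-1) + 6*(-1)*conj(0)]
      = (1/24)[(18) + (0) + (30) + (0) + (0)] = 48/24 = 2
  <chi_rho, chi_4> = (1/24)[1*(9)*conj(3) + 6*(1)*conj(1) + 3*(5)*conj(-1) + 8*(0)*conj(0) + 6*(-1)*conj(-1)]
      = (1/24)[(27) + (6) + (-15) + (0) + (6)] = 24/24 = 1
  <chi_rho, chi_5> = (1/24)[1*(9)*conj(3) + 6*(1)*conj(-1) + 3*(5)*conj(-1) + 8*(0)*conj(0) + 6*(-1)*conj(1)]
      = (1/24)[(27) + (-6) + (-15) + (0) + (-6)] = 0/24 = 0
Dimension check: dim(rho) = sum (mult * dim) = 1*1 + 1*1 + 2*2 + 1*3 + 0*3 = 9 = chi_rho(e) = 9.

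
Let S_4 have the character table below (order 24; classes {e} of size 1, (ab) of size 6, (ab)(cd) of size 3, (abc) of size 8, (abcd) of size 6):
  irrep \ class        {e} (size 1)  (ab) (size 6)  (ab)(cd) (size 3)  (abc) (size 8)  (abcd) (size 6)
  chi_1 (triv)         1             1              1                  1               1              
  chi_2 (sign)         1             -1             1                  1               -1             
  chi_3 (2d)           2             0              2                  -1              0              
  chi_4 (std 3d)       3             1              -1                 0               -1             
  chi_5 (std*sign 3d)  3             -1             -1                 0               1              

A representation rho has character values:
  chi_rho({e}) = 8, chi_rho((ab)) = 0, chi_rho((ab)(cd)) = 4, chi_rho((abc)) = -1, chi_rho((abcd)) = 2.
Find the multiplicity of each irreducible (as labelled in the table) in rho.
Multiplicities: chi_1: 1, chi_2: 0, chi_3: 2, chi_4: 0, chi_5: 1.

Solution. Use <chi_rho, chi> = (1/|G|) sum_C |C| * chi_rho(C) * conj(chi(C)) with |G| = 24 for each irreducible chi in the table:
  <chi_rho, chi_1> = (1/24)[1*(8)*conj(1) + 6*(0)*conj(1) + 3*(4)*conj(1) + 8*(-1)*conj(1) + 6*(2)*conj(1)]
      = (1/24)[(8) + (0) + (12) + (-8) + (12)] = 24/24 = 1
  <chi_rho, chi_2> = (1/24)[1*(8)*conj(1) + 6*(0)*conj(-1) + 3*(4)*conj(1) + 8*(-1)*conj(1) + 6*(2)*conj(-1)]
      = (1/24)[(8) + (0) + (12) + (-8) + (-12)] = 0/24 = 0
  <chi_rho, chi_3> = (1/24)[1*(8)*conj(2) + 6*(0)*conj(0) + 3*(4)*conj(2) + 8*(-1)*conj(-1) + 6*(2)*conj(0)]
      = (1/24)[(16) + (0) + (24) + (8) + (0)] = 48/24 = 2
  <chi_rho, chi_4> = (1/24)[1*(8)*conj(3) + 6*(0)*conj(1) + 3*(4)*conj(-1) + 8*(-1)*conj(0) + 6*(2)*conj(-1)]
      = (1/24)[(24) + (0) + (-12) + (0) + (-12)] = 0/24 = 0
  <chi_rho, chi_5> = (1/24)[1*(8)*conj(3) + 6*(0)*conj(-1) + 3*(4)*conj(-1) + 8*(-1)*conj(0) + 6*(2)*conj(1)]
      = (1/24)[(24) + (0) + (-12) + (0) + (12)] = 24/24 = 1
Dimension check: dim(rho) = sum (mult * dim) = 1*1 + 0*1 + 2*2 + 0*3 + 1*3 = 8 = chi_rho(e) = 8.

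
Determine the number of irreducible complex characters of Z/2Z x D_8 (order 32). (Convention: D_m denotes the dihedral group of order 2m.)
14

Justification: The number of irreducible complex representations of a finite group equals its number of conjugacy classes. For a direct product, #classes(G x H) = #classes(G) * #classes(H). Z/2Z has 2 classes (abelian), D_8 has 7 classes, so 2 * 7 = 14, so Z/2Z x D_8 (order 32) has exactly 14 irreducible complex representations.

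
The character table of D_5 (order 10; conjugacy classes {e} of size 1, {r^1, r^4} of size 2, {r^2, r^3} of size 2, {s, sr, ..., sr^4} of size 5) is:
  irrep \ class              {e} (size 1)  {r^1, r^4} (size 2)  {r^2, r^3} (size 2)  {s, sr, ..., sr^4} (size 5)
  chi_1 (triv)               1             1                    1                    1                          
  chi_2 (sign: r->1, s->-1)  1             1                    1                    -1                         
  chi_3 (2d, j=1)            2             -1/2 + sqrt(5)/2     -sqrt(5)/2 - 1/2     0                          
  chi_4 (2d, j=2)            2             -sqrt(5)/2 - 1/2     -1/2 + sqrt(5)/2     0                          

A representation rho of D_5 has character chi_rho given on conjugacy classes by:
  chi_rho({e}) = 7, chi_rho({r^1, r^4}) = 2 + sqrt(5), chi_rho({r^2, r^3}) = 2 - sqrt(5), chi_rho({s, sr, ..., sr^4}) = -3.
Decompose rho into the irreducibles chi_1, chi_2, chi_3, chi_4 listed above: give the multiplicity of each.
Multiplicities: chi_1: 0, chi_2: 3, chi_3: 2, chi_4: 0.

Solution. Use <chi_rho, chi> = (1/|G|) sum_C |C| * chi_rho(C) * conj(chi(C)) with |G| = 10 for each irreducible chi in the table:
  <chi_rho, chi_1> = (1/10)[1*(7)*conj(1) + 2*(2 + sqrt(5))*conj(1) + 2*(2 - sqrt(5))*conj(1) + 5*(-3)*conj(1)]
      = (1/10)[(7) + (4 + 2*sqrt(5)) + (4 - 2*sqrt(5)) + (-15)] = 0/10 = 0
  <chi_rho, chi_2> = (1/10)[1*(7)*conj(1) + 2*(2 + sqrt(5))*conj(1) + 2*(2 - sqrt(5))*conj(1) + 5*(-3)*conj(-1)]
      = (1/10)[(7) + (4 + 2*sqrt(5)) + (4 - 2*sqrt(5)) + (15)] = 30/10 = 3
  <chi_rho, chi_3> = (1/10)[1*(7)*conj(2) + 2*(2 + sqrt(5))*conj(-1/2 + sqrt(5)/2) + 2*(2 - sqrt(5))*conj(-sqrt(5)/2 - 1/2) + 5*(-3)*conj(0)]
      = (1/10)[(14) + (sqrt(5) + 3) + (3 - sqrt(5)) + (0)] = 20/10 = 2
  <chi_rho, chi_4> = (1/10)[1*(7)*conj(2) + 2*(2 + sqrt(5))*conj(-sqrt(5)/2 - 1/2) + 2*(2 - sqrt(5))*conj(-1/2 + sqrt(5)/2) + 5*(-3)*conj(0)]
      = (1/10)[(14) + (-7 - 3*sqrt(5)) + (-7 + 3*sqrt(5)) + (0)] = 0/10 = 0
Dimension check: dim(rho) = sum (mult * dim) = 0*1 + 3*1 + 2*2 + 0*2 = 7 = chi_rho(e) = 7.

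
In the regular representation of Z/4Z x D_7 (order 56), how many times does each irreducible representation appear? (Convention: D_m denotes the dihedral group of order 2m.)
Each irreducible V_i of dimension d_i appears with multiplicity d_i, i.e. rho_reg = (direct sum over all irreducibles V_i) d_i V_i. The irreducible dimensions for Z/4Z x D_7 are 1, 1, 1, 1, 1, 1, 1, 1, 2, 2, 2, 2, 2, 2, 2, 2, 2, 2, 2, 2: 8 irreducibles of dimension 1, each with multiplicity 1; 12 irreducibles of dimension 2, each with multiplicity 2. Total dimension 8*1*1 + 12*2*2 = 56 = |G|.

Reasoning: General theorem: in the regular representation of a finite group G, each irreducible appears with multiplicity equal to its dimension. Check: dim(rho_reg) = sum d_i^2 = 1 + 1 + 1 + 1 + 1 + 1 + 1 + 1 + 4 + 4 + 4 + 4 + 4 + 4 + 4 + 4 + 4 + 4 + 4 + 4 = 56 = |G|.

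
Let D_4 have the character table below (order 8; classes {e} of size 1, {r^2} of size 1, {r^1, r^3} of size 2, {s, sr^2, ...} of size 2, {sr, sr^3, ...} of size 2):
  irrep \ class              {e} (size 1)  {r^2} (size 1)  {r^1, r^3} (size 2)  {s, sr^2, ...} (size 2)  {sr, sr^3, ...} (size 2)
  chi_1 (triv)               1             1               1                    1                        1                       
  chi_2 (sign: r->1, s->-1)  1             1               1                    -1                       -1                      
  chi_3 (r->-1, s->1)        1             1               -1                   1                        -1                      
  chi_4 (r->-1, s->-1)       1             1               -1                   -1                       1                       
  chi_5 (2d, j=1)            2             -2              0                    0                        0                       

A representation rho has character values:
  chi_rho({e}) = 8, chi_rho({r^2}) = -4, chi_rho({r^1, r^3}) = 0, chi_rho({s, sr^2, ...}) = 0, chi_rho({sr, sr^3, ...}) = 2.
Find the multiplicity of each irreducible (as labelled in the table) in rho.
Multiplicities: chi_1: 1, chi_2: 0, chi_3: 0, chi_4: 1, chi_5: 3.

Details: Use <chi_rho, chi> = (1/|G|) sum_C |C| * chi_rho(C) * conj(chi(C)) with |G| = 8 for each irreducible chi in the table:
  <chi_rho, chi_1> = (1/8)[1*(8)*conj(1) + 1*(-4)*conj(1) + 2*(0)*conj(1) + 2*(0)*conj(1) + 2*(2)*conj(1)]
      = (1/8)[(8) + (-4) + (0) + (0) + (4)] = 8/8 = 1
  <chi_rho, chi_2> = (1/8)[1*(8)*conj(1) + 1*(-4)*conj(1) + 2*(0)*conj(1) + 2*(0)*conj(-1) + 2*(2)*conj(-1)]
      = (1/8)[(8) + (-4) + (0) + (0) + (-4)] = 0/8 = 0
  <chi_rho, chi_3> = (1/8)[1*(8)*conj(1) + 1*(-4)*conj(1) + 2*(0)*conj(-1) + 2*(0)*conj(1) + 2*(2)*conj(-1)]
      = (1/8)[(8) + (-4) + (0) + (0) + (-4)] = 0/8 = 0
  <chi_rho, chi_4> = (1/8)[1*(8)*conj(1) + 1*(-4)*conj(1) + 2*(0)*conj(-1) + 2*(0)*conj(-1) + 2*(2)*conj(1)]
      = (1/8)[(8) + (-4) + (0) + (0) + (4)] = 8/8 = 1
  <chi_rho, chi_5> = (1/8)[1*(8)*conj(2) + 1*(-4)*conj(-2) + 2*(0)*conj(0) + 2*(0)*conj(0) + 2*(2)*conj(0)]
      = (1/8)[(16) + (8) + (0) + (0) + (0)] = 24/8 = 3
Dimension check: dim(rho) = sum (mult * dim) = 1*1 + 0*1 + 0*1 + 1*1 + 3*2 = 8 = chi_rho(e) = 8.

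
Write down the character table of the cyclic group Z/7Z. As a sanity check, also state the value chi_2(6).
Character table of Z/7Z (irreps indexed chi_0,...,chi_6 with chi_k(m) = zeta_7^(k*m), zeta_7 = exp(2*pi*i/7)):
  irrep \ class  {0} (size 1)  {1} (size 1)    {2} (size 1)    {3} (size 1)    {4} (size 1)    {5} (size 1)    {6} (size 1)  
  chi_0          1             1               1               1               1               1               1             
  chi_1          1             exp(2*I*pi/7)   exp(4*I*pi/7)   exp(6*I*pi/7)   exp(-6*I*pi/7)  exp(-4*I*pi/7)  exp(-2*I*pi/7)
  chi_2          1             exp(4*I*pi/7)   exp(-6*I*pi/7)  exp(-2*I*pi/7)  exp(2*I*pi/7)   exp(6*I*pi/7)   exp(-4*I*pi/7)
  chi_3          1             exp(6*I*pi/7)   exp(-2*I*pi/7)  exp(4*I*pi/7)   exp(-4*I*pi/7)  exp(2*I*pi/7)   exp(-6*I*pi/7)
  chi_4          1             exp(-6*I*pi/7)  exp(2*I*pi/7)   exp(-4*I*pi/7)  exp(4*I*pi/7)   exp(-2*I*pi/7)  exp(6*I*pi/7) 
  chi_5          1             exp(-4*I*pi/7)  exp(6*I*pi/7)   exp(2*I*pi/7)   exp(-2*I*pi/7)  exp(-6*I*pi/7)  exp(4*I*pi/7) 
  chi_6          1             exp(-2*I*pi/7)  exp(-4*I*pi/7)  exp(-6*I*pi/7)  exp(6*I*pi/7)   exp(4*I*pi/7)   exp(2*I*pi/7) 

Spot check: chi_2(6) = zeta_7^(2*6) = zeta_7^12 = exp(-4*I*pi/7).

Details: Z/7Z is abelian, so all 7 irreducible complex representations are 1-dimensional. They are given by chi_k(m) = zeta_7^(k*m) for k = 0,...,6. Row orthogonality: sum_m chi_k(m) conj(chi_l(m)) = 7 * [k = l].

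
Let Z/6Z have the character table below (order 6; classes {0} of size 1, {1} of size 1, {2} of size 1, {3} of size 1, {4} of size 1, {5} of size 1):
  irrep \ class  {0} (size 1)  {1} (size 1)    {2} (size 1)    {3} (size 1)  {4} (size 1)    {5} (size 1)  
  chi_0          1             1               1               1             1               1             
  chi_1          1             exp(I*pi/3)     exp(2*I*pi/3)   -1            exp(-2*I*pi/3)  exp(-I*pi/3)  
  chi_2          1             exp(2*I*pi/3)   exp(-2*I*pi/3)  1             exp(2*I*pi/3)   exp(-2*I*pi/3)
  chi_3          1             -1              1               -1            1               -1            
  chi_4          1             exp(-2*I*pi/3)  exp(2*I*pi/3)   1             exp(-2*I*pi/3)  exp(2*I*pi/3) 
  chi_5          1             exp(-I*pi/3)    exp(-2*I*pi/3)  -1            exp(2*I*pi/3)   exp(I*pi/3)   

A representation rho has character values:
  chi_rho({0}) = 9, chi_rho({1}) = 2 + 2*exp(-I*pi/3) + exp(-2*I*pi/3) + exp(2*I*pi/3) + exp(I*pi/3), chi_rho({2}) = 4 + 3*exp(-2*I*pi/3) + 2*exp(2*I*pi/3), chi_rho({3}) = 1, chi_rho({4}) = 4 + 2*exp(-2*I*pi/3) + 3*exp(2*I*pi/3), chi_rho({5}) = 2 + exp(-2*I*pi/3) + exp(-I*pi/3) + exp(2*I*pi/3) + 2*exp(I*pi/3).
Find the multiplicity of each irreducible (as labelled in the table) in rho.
Multiplicities: chi_0: 3, chi_1: 1, chi_2: 1, chi_3: 1, chi_4: 1, chi_5: 2.

Argument: Use <chi_rho, chi> = (1/|G|) sum_C |C| * chi_rho(C) * conj(chi(C)) with |G| = 6 for each irreducible chi in the table:
  <chi_rho, chi_0> = (1/6)[1*(9)*conj(1) + 1*(2 + 2*exp(-I*pi/3) + exp(-2*I*pi/3) + exp(2*I*pi/3) + exp(I*pi/3))*conj(1) + 1*(4 + 3*exp(-2*I*pi/3) + 2*exp(2*I*pi/3))*conj(1) + 1*(1)*conj(1) + 1*(4 + 2*exp(-2*I*pi/3) + 3*exp(2*I*pi/3))*conj(1) + 1*(2 + exp(-2*I*pi/3) + exp(-I*pi/3) + exp(2*I*pi/3) + 2*exp(I*pi/3))*conj(1)]
      = (1/6)[(9) + (2 + 2*exp(-I*pi/3) + exp(-2*I*pi/3) + exp(2*I*pi/3) + exp(I*pi/3)) + (4 + 3*exp(-2*I*pi/3) + 2*exp(2*I*pi/3)) + (1) + (4 + 2*exp(-2*I*pi/3) + 3*exp(2*I*pi/3)) + (2 + exp(-2*I*pi/3) + exp(-I*pi/3) + exp(2*I*pi/3) + 2*exp(I*pi/3))] = 18/6 = 3
  <chi_rho, chi_1> = (1/6)[1*(9)*conj(1) + 1*(2 + 2*exp(-I*pi/3) + exp(-2*I*pi/3) + exp(2*I*pi/3) + exp(I*pi/3))*conj(exp(I*pi/3)) + 1*(4 + 3*exp(-2*I*pi/3) + 2*exp(2*I*pi/3))*conj(exp(2*I*pi/3)) + 1*(1)*conj(-1) + 1*(4 + 2*exp(-2*I*pi/3) + 3*exp(2*I*pi/3))*conj(exp(-2*I*pi/3)) + 1*(2 + exp(-2*I*pi/3) + exp(-I*pi/3) + exp(2*I*pi/3) + 2*exp(I*pi/3))*conj(exp(-I*pi/3))]
      = (1/6)[(9) + (2*exp(-2*I*pi/3) + 2*exp(-I*pi/3) + exp(I*pi/3)) + (2 + 4*exp(-2*I*pi/3) + 3*exp(2*I*pi/3)) + (-1) + (2 + 3*exp(-2*I*pi/3) + 4*exp(2*I*pi/3)) + (exp(-I*pi/3) + 2*exp(2*I*pi/3) + 2*exp(I*pi/3))] = 6/6 = 1
  <chi_rho, chi_2> = (1/6)[1*(9)*conj(1) + 1*(2 + 2*exp(-I*pi/3) + exp(-2*I*pi/3) + exp(2*I*pi/3) + exp(I*pi/3))*conj(exp(2*I*pi/3)) + 1*(4 + 3*exp(-2*I*pi/3) + 2*exp(2*I*pi/3))*conj(exp(-2*I*pi/3)) + 1*(1)*conj(1) + 1*(4 + 2*exp(-2*I*pi/3) + 3*exp(2*I*pi/3))*conj(exp(2*I*pi/3)) + 1*(2 + exp(-2*I*pi/3) + exp(-I*pi/3) + exp(2*I*pi/3) + 2*exp(I*pi/3))*conj(exp(-2*I*pi/3))]
      = (1/6)[(9) + (-1 + 2*exp(-2*I*pi/3) + exp(-I*pi/3) + exp(2*I*pi/3)) + (3 + 2*exp(-2*I*pi/3) + 4*exp(2*I*pi/3)) + (1) + (3 + 4*exp(-2*I*pi/3) + 2*exp(2*I*pi/3)) + (-1 + exp(-2*I*pi/3) + exp(I*pi/3) + 2*exp(2*I*pi/3))] = 6/6 = 1
  <chi_rho, chi_3> = (1/6)[1*(9)*conj(1) + 1*(2 + 2*exp(-I*pi/3) + exp(-2*I*pi/3) + exp(2*I*pi/3) + exp(I*pi/3))*conj(-1) + 1*(4 + 3*exp(-2*I*pi/3) + 2*exp(2*I*pi/3))*conj(1) + 1*(1)*conj(-1) + 1*(4 + 2*exp(-2*I*pi/3) + 3*exp(2*I*pi/3))*conj(1) + 1*(2 + exp(-2*I*pi/3) + exp(-I*pi/3) + exp(2*I*pi/3) + 2*exp(I*pi/3))*conj(-1)]
      = (1/6)[(9) + (-2 - exp(I*pi/3) - exp(2*I*pi/3) - exp(-2*I*pi/3) - 2*exp(-I*pi/3)) + (4 + 3*exp(-2*I*pi/3) + 2*exp(2*I*pi/3)) + (-1) + (4 + 2*exp(-2*I*pi/3) + 3*exp(2*I*pi/3)) + (-2 - 2*exp(I*pi/3) - exp(2*I*pi/3) - exp(-I*pi/3) - exp(-2*I*pi/3))] = 6/6 = 1
  <chi_rho, chi_4> = (1/6)[1*(9)*conj(1) + 1*(2 + 2*exp(-I*pi/3) + exp(-2*I*pi/3) + exp(2*I*pi/3) + exp(I*pi/3))*conj(exp(-2*I*pi/3)) + 1*(4 + 3*exp(-2*I*pi/3) + 2*exp(2*I*pi/3))*conj(exp(2*I*pi/3)) + 1*(1)*conj(1) + 1*(4 + 2*exp(-2*I*pi/3) + 3*exp(2*I*pi/3))*conj(exp(-2*I*pi/3)) + 1*(2 + exp(-2*I*pi/3) + exp(-I*pi/3) + exp(2*I*pi/3) + 2*exp(I*pi/3))*conj(exp(2*I*pi/3))]
      = (1/6)[(9) + (exp(-2*I*pi/3) + 2*exp(2*I*pi/3) + 2*exp(I*pi/3)) + (2 + 4*exp(-2*I*pi/3) + 3*exp(2*I*pi/3)) + (1) + (2 + 3*exp(-2*I*pi/3) + 4*exp(2*I*pi/3)) + (2*exp(-2*I*pi/3) + 2*exp(-I*pi/3) + exp(2*I*pi/3))] = 6/6 = 1
  <chi_rho, chi_5> = (1/6)[1*(9)*conj(1) + 1*(2 + 2*exp(-I*pi/3) + exp(-2*I*pi/3) + exp(2*I*pi/3) + exp(I*pi/3))*conj(exp(-I*pi/3)) + 1*(4 + 3*exp(-2*I*pi/3) + 2*exp(2*I*pi/3))*conj(exp(-2*I*pi/3)) + 1*(1)*conj(-1) + 1*(4 + 2*exp(-2*I*pi/3) + 3*exp(2*I*pi/3))*conj(exp(2*I*pi/3)) + 1*(2 + exp(-2*I*pi/3) + exp(-I*pi/3) + exp(2*I*pi/3) + 2*exp(I*pi/3))*conj(exp(I*pi/3))]
      = (1/6)[(9) + (1 + exp(-I*pi/3) + exp(2*I*pi/3) + 2*exp(I*pi/3)) + (3 + 2*exp(-2*I*pi/3) + 4*exp(2*I*pi/3)) + (-1) + (3 + 4*exp(-2*I*pi/3) + 2*exp(2*I*pi/3)) + (1 + 2*exp(-I*pi/3) + exp(-2*I*pi/3) + exp(I*pi/3))] = 12/6 = 2
(Exp terms are combined using exp(i*s)*conj(exp(i*t)) = exp(i*(s-t)), and sums of them are collapsed using the identity that for every m > 1 the m distinct m-th roots of unity sum to 0, e.g. 1 + exp(2*I*pi/3) + exp(-2*I*pi/3) = 0.)
Dimension check: dim(rho) = sum (mult * dim) = 3*1 + 1*1 + 1*1 + 1*1 + 1*1 + 2*1 = 9 = chi_rho(e) = 9.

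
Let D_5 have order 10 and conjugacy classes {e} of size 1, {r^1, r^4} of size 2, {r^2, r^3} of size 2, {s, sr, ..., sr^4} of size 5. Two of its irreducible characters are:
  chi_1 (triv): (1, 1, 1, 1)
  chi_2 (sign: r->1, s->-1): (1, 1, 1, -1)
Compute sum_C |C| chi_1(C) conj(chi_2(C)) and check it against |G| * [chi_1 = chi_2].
Sum = 0; so <chi_1, chi_2> = 0 (distinct irreducibles are orthogonal).

Reasoning: Compute term by term over conjugacy classes (|C| * chi_1(C) * conj(chi_2(C))):
  1*(1)*conj(1) + 2*(1)*conj(1) + 2*(1)*conj(1) + 5*(1)*conj(-1)
  = (1) + (2) + (2) + (-5)
  = 0.
Dividing by |G| = 10 gives 0/10 = 0, matching the row-orthogonality relation <chi_1, chi_2> = [chi_1 = chi_2].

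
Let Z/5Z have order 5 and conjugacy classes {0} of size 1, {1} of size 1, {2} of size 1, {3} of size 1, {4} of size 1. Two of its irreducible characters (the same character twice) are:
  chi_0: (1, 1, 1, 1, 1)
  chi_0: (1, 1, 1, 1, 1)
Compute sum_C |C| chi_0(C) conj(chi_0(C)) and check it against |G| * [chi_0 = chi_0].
Sum = 5 = |G| = 5; so <chi_0, chi_0> = 1 (norm-1 confirms irreducibility).

Derivation: Compute term by term over conjugacy classes (|C| * chi_0(C) * conj(chi_0(C))):
  1*(1)*conj(1) + 1*(1)*conj(1) + 1*(1)*conj(1) + 1*(1)*conj(1) + 1*(1)*conj(1)
  = (1) + (1) + (1) + (1) + (1)
  = 5.
(Exp terms are combined using exp(i*s)*conj(exp(i*t)) = exp(i*(s-t)), and sums of them are collapsed using the identity that for every m > 1 the m distinct m-th roots of unity sum to 0, e.g. 1 + exp(2*I*pi/3) + exp(-2*I*pi/3) = 0.)
Dividing by |G| = 5 gives 5/5 = 1, matching the row-orthogonality relation <chi_0, chi_0> = [chi_0 = chi_0].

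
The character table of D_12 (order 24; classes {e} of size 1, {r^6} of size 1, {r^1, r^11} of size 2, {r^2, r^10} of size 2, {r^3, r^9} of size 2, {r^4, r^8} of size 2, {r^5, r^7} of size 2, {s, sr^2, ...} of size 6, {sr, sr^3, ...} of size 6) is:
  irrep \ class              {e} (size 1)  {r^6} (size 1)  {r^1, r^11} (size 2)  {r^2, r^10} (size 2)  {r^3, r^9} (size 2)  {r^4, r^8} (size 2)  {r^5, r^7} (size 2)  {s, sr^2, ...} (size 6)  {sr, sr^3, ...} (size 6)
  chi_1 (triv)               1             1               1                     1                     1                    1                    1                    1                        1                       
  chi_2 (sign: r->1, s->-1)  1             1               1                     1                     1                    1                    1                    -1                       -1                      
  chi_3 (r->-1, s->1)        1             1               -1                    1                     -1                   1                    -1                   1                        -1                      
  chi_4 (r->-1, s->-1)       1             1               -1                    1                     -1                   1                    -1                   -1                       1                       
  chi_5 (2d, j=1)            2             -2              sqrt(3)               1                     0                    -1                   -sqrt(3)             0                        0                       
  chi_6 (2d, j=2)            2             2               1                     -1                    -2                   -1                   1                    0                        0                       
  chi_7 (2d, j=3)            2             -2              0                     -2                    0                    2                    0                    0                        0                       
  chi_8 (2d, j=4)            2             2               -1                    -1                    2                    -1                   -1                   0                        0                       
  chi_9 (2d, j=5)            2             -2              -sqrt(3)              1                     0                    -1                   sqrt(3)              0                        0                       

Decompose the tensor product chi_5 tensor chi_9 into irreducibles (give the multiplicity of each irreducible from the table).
chi_5 tensor chi_9 = chi_3 + chi_4 + chi_8 (all other irreducibles have multiplicity 0).

Argument: The character of a tensor product is the pointwise product (chi_5 * chi_9)(C) = chi_5(C) * chi_9(C):
  {e}: (2)*(2), {r^6}: (-2)*(-2), {r^1, r^11}: (sqrt(3))*(-sqrt(3)), {r^2, r^10}: (1)*(1), {r^3, r^9}: (0)*(0), {r^4, r^8}: (-1)*(-1), {r^5, r^7}: (-sqrt(3))*(sqrt(3)), {s, sr^2, ...}: (0)*(0), {sr, sr^3, ...}: (0)*(0)
so (chi_5 * chi_9) takes values
  {e} -> 4, {r^6} -> 4, {r^1, r^11} -> -3, {r^2, r^10} -> 1, {r^3, r^9} -> 0, {r^4, r^8} -> 1, {r^5, r^7} -> -3, {s, sr^2, ...} -> 0, {sr, sr^3, ...} -> 0.
Now take the inner product of this character with each irreducible chi from the table, <chi_5*chi_9, chi> = (1/24) sum_C |C| (chi_5*chi_9)(C) conj(chi(C)):
  <chi_5*chi_9, chi_1> = (1/24)[1*(4)*conj(1) + 1*(4)*conj(1) + 2*(-3)*conj(1) + 2*(1)*conj(1) + 2*(0)*conj(1) + 2*(1)*conj(1) + 2*(-3)*conj(1) + 6*(0)*conj(1) + 6*(0)*conj(1)]
      = (1/24)[(4) + (4) + (-6) + (2) + (0) + (2) + (-6) + (0) + (0)] = 0/24 = 0
  <chi_5*chi_9, chi_2> = (1/24)[1*(4)*conj(1) + 1*(4)*conj(1) + 2*(-3)*conj(1) + 2*(1)*conj(1) + 2*(0)*conj(1) + 2*(1)*conj(1) + 2*(-3)*conj(1) + 6*(0)*conj(-1) + 6*(0)*conj(-1)]
      = (1/24)[(4) + (4) + (-6) + (2) + (0) + (2) + (-6) + (0) + (0)] = 0/24 = 0
  <chi_5*chi_9, chi_3> = (1/24)[1*(4)*conj(1) + 1*(4)*conj(1) + 2*(-3)*conj(-1) + 2*(1)*conj(1) + 2*(0)*conj(-1) + 2*(1)*conj(1) + 2*(-3)*conj(-1) + 6*(0)*conj(1) + 6*(0)*conj(-1)]
      = (1/24)[(4) + (4) + (6) + (2) + (0) + (2) + (6) + (0) + (0)] = 24/24 = 1
  <chi_5*chi_9, chi_4> = (1/24)[1*(4)*conj(1) + 1*(4)*conj(1) + 2*(-3)*conj(-1) + 2*(1)*conj(1) + 2*(0)*conj(-1) + 2*(1)*conj(1) + 2*(-3)*conj(-1) + 6*(0)*conj(-1) + 6*(0)*conj(1)]
      = (1/24)[(4) + (4) + (6) + (2) + (0) + (2) + (6) + (0) + (0)] = 24/24 = 1
  <chi_5*chi_9, chi_5> = (1/24)[1*(4)*conj(2) + 1*(4)*conj(-2) + 2*(-3)*conj(sqrt(3)) + 2*(1)*conj(1) + 2*(0)*conj(0) + 2*(1)*conj(-1) + 2*(-3)*conj(-sqrt(3)) + 6*(0)*conj(0) + 6*(0)*conj(0)]
      = (1/24)[(8) + (-8) + (-6*sqrt(3)) + (2) + (0) + (-2) + (6*sqrt(3)) + (0) + (0)] = 0/24 = 0
  <chi_5*chi_9, chi_6> = (1/24)[1*(4)*conj(2) + 1*(4)*conj(2) + 2*(-3)*conj(1) + 2*(1)*conj(-1) + 2*(0)*conj(-2) + 2*(1)*conj(-1) + 2*(-3)*conj(1) + 6*(0)*conj(0) + 6*(0)*conj(0)]
      = (1/24)[(8) + (8) + (-6) + (-2) + (0) + (-2) + (-6) + (0) + (0)] = 0/24 = 0
  <chi_5*chi_9, chi_7> = (1/24)[1*(4)*conj(2) + 1*(4)*conj(-2) + 2*(-3)*conj(0) + 2*(1)*conj(-2) + 2*(0)*conj(0) + 2*(1)*conj(2) + 2*(-3)*conj(0) + 6*(0)*conj(0) + 6*(0)*conj(0)]
      = (1/24)[(8) + (-8) + (0) + (-4) + (0) + (4) + (0) + (0) + (0)] = 0/24 = 0
  <chi_5*chi_9, chi_8> = (1/24)[1*(4)*conj(2) + 1*(4)*conj(2) + 2*(-3)*conj(-1) + 2*(1)*conj(-1) + 2*(0)*conj(2) + 2*(1)*conj(-1) + 2*(-3)*conj(-1) + 6*(0)*conj(0) + 6*(0)*conj(0)]
      = (1/24)[(8) + (8) + (6) + (-2) + (0) + (-2) + (6) + (0) + (0)] = 24/24 = 1
  <chi_5*chi_9, chi_9> = (1/24)[1*(4)*conj(2) + 1*(4)*conj(-2) + 2*(-3)*conj(-sqrt(3)) + 2*(1)*conj(1) + 2*(0)*conj(0) + 2*(1)*conj(-1) + 2*(-3)*conj(sqrt(3)) + 6*(0)*conj(0) + 6*(0)*conj(0)]
      = (1/24)[(8) + (-8) + (6*sqrt(3)) + (2) + (0) + (-2) + (-6*sqrt(3)) + (0) + (0)] = 0/24 = 0
Hence the multiplicities are chi_3: 1, chi_4: 1, chi_8: 1. Dimension check: dim(chi_5)*dim(chi_9) = 2*2 = 4 and sum (mult * dim) = 1*1 + 1*1 + 1*2 = 4.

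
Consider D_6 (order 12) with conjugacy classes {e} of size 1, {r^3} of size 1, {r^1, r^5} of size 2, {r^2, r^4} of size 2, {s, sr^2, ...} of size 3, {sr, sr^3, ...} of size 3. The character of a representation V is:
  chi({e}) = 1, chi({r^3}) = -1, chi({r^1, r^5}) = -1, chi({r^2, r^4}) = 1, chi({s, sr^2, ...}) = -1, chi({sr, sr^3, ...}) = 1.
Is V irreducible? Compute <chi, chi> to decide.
Irreducible: <chi, chi> = 1.

Explanation: <chi, chi> = (1/|G|) sum_C |C| * |chi(C)|^2 = (1/12)[1*|1|^2 + 1*|-1|^2 + 2*|-1|^2 + 2*|1|^2 + 3*|-1|^2 + 3*|1|^2]
  = (1/12)[(1) + (1) + (2) + (2) + (3) + (3)] = 12/12 = 1.
A character is irreducible iff <chi, chi> = 1, so this representation is irreducible.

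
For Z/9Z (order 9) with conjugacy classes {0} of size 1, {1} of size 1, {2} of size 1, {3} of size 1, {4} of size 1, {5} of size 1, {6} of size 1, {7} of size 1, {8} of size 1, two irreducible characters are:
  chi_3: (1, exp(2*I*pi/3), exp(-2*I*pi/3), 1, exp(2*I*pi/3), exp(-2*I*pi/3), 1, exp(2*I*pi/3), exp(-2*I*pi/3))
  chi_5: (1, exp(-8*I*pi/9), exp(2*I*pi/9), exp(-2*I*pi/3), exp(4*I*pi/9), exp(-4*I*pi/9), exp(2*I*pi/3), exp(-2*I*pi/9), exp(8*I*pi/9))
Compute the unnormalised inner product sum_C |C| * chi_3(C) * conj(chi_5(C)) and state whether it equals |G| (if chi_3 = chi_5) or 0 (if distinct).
Sum = 0; so <chi_3, chi_5> = 0 (distinct irreducibles are orthogonal).

Compute term by term over conjugacy classes (|C| * chi_3(C) * conj(chi_5(C))):
  1*(1)*conj(1) + 1*(exp(2*I*pi/3))*conj(exp(-8*I*pi/9)) + 1*(exp(-2*I*pi/3))*conj(exp(2*I*pi/9)) + 1*(1)*conj(exp(-2*I*pi/3)) + 1*(exp(2*I*pi/3))*conj(exp(4*I*pi/9)) + 1*(exp(-2*I*pi/3))*conj(exp(-4*I*pi/9)) + 1*(1)*conj(exp(2*I*pi/3)) + 1*(exp(2*I*pi/3))*conj(exp(-2*I*pi/9)) + 1*(exp(-2*I*pi/3))*conj(exp(8*I*pi/9))
  = (1) + (exp(-4*I*pi/9)) + (exp(-8*I*pi/9)) + (exp(2*I*pi/3)) + (exp(2*I*pi/9)) + (exp(-2*I*pi/9)) + (exp(-2*I*pi/3)) + (exp(8*I*pi/9)) + (exp(4*I*pi/9))
  = 0.
(Exp terms are combined using exp(i*s)*conj(exp(i*t)) = exp(i*(s-t)), and sums of them are collapsed using the identity that for every m > 1 the m distinct m-th roots of unity sum to 0, e.g. 1 + exp(2*I*pi/3) + exp(-2*I*pi/3) = 0.)
Dividing by |G| = 9 gives 0/9 = 0, matching the row-orthogonality relation <chi_3, chi_5> = [chi_3 = chi_5].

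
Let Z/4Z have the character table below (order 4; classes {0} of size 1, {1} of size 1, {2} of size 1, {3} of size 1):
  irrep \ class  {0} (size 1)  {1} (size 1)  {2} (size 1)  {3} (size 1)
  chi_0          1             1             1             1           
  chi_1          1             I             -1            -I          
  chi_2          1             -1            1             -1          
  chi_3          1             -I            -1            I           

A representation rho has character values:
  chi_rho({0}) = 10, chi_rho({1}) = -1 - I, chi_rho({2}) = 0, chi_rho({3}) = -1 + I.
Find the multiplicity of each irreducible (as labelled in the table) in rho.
Multiplicities: chi_0: 2, chi_1: 2, chi_2: 3, chi_3: 3.

Justification: Use <chi_rho, chi> = (1/|G|) sum_C |C| * chi_rho(C) * conj(chi(C)) with |G| = 4 for each irreducible chi in the table:
  <chi_rho, chi_0> = (1/4)[1*(10)*conj(1) + 1*(-1 - I)*conj(1) + 1*(0)*conj(1) + 1*(-1 + I)*conj(1)]
      = (1/4)[(10) + (-1 - I) + (0) + (-1 + I)] = 8/4 = 2
  <chi_rho, chi_1> = (1/4)[1*(10)*conj(1) + 1*(-1 - I)*conj(I) + 1*(0)*conj(-1) + 1*(-1 + I)*conj(-I)]
      = (1/4)[(10) + (-1 + I) + (0) + (-1 - I)] = 8/4 = 2
  <chi_rho, chi_2> = (1/4)[1*(10)*conj(1) + 1*(-1 - I)*conj(-1) + 1*(0)*conj(1) + 1*(-1 + I)*conj(-1)]
      = (1/4)[(10) + (1 + I) + (0) + (1 - I)] = 12/4 = 3
  <chi_rho, chi_3> = (1/4)[1*(10)*conj(1) + 1*(-1 - I)*conj(-I) + 1*(0)*conj(-1) + 1*(-1 + I)*conj(I)]
      = (1/4)[(10) + (1 - I) + (0) + (1 + I)] = 12/4 = 3
(Exp terms are combined using exp(i*s)*conj(exp(i*t)) = exp(i*(s-t)), and sums of them are collapsed using the identity that for every m > 1 the m distinct m-th roots of unity sum to 0, e.g. 1 + exp(2*I*pi/3) + exp(-2*I*pi/3) = 0.)
Dimension check: dim(rho) = sum (mult * dim) = 2*1 + 2*1 + 3*1 + 3*1 = 10 = chi_rho(e) = 10.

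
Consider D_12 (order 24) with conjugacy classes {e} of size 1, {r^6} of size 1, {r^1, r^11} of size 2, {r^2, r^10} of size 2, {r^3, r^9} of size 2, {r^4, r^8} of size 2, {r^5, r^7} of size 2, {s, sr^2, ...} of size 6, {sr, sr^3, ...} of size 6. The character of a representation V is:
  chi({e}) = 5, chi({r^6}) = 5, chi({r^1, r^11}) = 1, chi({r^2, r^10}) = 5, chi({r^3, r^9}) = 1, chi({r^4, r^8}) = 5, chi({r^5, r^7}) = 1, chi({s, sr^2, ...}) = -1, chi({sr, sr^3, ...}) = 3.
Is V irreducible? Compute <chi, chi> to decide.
Not irreducible (reducible): <chi, chi> = 9 > 1.

Reasoning: <chi, chi> = (1/|G|) sum_C |C| * |chi(C)|^2 = (1/24)[1*|5|^2 + 1*|5|^2 + 2*|1|^2 + 2*|5|^2 + 2*|1|^2 + 2*|5|^2 + 2*|1|^2 + 6*|-1|^2 + 6*|3|^2]
  = (1/24)[(25) + (25) + (2) + (50) + (2) + (50) + (2) + (6) + (54)] = 216/24 = 9.
A character is irreducible iff <chi, chi> = 1, so this representation is reducible.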